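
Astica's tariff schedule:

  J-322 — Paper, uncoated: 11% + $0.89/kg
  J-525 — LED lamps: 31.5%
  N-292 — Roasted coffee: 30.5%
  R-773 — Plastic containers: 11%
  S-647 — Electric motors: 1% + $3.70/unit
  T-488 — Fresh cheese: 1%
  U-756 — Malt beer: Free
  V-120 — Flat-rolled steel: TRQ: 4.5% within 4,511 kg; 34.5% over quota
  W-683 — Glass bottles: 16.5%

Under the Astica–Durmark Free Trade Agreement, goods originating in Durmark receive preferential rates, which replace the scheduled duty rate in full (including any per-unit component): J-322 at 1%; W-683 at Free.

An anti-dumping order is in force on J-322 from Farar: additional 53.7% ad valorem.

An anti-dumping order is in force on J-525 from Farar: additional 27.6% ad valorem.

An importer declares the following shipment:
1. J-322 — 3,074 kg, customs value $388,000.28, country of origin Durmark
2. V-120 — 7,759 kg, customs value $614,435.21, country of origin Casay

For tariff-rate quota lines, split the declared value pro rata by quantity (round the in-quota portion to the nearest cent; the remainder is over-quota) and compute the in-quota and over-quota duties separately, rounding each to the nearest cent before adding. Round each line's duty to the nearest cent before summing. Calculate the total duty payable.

Line 1 (J-322, Durmark, 3,074 kg, $388,000.28):
Base rate for J-322 is 11% + $0.89/kg.
Origin Durmark qualifies under the Astica–Durmark agreement and J-322 is covered: preferential rate 1% applies instead.
The additional-duty order on J-322 targets Farar, not Durmark; it does not apply.
Duty = $388,000.28 × 1% = $3,880.00.
Line 2 (V-120, Casay, 7,759 kg, $614,435.21):
Code V-120 is under a tariff-rate quota (threshold 4,511 kg). In-quota: 4,511 kg at 4.5%; over-quota: 3,248 kg at 34.5%.
Pro-rata value split: in-quota = $614,435.21 × 4,511/7,759 = $357,226.09; over-quota = $614,435.21 − $357,226.09 = $257,209.12.
In-quota duty = $357,226.09 × 4.5% = $16,075.17. Over-quota duty = $257,209.12 × 34.5% = $88,737.15.
Line duty = $16,075.17 + $88,737.15 = $104,812.32.
Total = $3,880.00 + $104,812.32 = $108,692.32.

$108,692.32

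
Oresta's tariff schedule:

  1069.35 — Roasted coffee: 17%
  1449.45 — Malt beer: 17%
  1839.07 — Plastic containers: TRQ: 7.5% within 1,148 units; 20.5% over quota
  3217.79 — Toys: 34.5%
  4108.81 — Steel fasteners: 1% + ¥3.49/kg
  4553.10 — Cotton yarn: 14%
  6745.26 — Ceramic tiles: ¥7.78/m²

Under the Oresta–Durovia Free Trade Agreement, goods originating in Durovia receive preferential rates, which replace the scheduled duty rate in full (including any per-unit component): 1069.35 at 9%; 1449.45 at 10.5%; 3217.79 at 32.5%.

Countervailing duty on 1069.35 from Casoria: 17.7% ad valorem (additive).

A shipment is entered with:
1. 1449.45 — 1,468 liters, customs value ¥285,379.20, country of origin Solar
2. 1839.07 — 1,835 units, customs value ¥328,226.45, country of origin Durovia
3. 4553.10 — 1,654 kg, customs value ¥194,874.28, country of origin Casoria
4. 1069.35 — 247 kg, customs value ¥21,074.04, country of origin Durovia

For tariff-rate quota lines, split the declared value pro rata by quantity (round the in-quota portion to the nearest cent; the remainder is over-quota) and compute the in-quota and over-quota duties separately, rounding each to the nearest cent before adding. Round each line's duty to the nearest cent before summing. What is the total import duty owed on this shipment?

¥118,285.39

Line 1 (1449.45, Solar, 1,468 liters, ¥285,379.20):
Base rate for 1449.45 is 17%.
1449.45 has an FTA preferential rate, but origin Solar is not Durovia; base rate stands.
Duty = ¥285,379.20 × 17% = ¥48,514.46.
Line 2 (1839.07, Durovia, 1,835 units, ¥328,226.45):
Code 1839.07 is under a tariff-rate quota (threshold 1,148 units). In-quota: 1,148 units at 7.5%; over-quota: 687 units at 20.5%.
Pro-rata value split: in-quota = ¥328,226.45 × 1,148/1,835 = ¥205,342.76; over-quota = ¥328,226.45 − ¥205,342.76 = ¥122,883.69.
In-quota duty = ¥205,342.76 × 7.5% = ¥15,400.71. Over-quota duty = ¥122,883.69 × 20.5% = ¥25,191.16.
Line duty = ¥15,400.71 + ¥25,191.16 = ¥40,591.87.
Line 3 (4553.10, Casoria, 1,654 kg, ¥194,874.28):
Base rate for 4553.10 is 14%.
Duty = ¥194,874.28 × 14% = ¥27,282.40.
Line 4 (1069.35, Durovia, 247 kg, ¥21,074.04):
Base rate for 1069.35 is 17%.
Origin Durovia qualifies under the Oresta–Durovia agreement and 1069.35 is covered: preferential rate 9% applies instead.
The additional-duty order on 1069.35 targets Casoria, not Durovia; it does not apply.
Duty = ¥21,074.04 × 9% = ¥1,896.66.
Total = ¥48,514.46 + ¥40,591.87 + ¥27,282.40 + ¥1,896.66 = ¥118,285.39.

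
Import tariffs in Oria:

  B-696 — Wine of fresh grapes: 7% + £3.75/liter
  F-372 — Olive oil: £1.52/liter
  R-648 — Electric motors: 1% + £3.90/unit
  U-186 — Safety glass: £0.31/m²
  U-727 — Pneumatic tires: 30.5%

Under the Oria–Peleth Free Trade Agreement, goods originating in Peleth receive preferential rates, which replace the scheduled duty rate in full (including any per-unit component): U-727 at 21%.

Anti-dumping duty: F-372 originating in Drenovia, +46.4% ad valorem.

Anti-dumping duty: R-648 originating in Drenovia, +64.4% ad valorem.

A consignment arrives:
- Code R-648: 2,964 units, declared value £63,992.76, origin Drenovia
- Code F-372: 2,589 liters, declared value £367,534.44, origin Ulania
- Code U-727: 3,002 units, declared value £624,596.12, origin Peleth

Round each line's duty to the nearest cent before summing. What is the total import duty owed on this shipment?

Line 1 (R-648, Drenovia, 2,964 units, £63,992.76):
Base rate for R-648 is 1% + £3.90/unit.
Additional duty on R-648 from Drenovia: +64.4%. Applied ad valorem rate: 1% + 64.4% = 65.4%.
Duty = £63,992.76 × 65.4% + 2,964 × £3.90 = £53,410.87.
Line 2 (F-372, Ulania, 2,589 liters, £367,534.44):
Base rate for F-372 is £1.52/liter.
The additional-duty order on F-372 targets Drenovia, not Ulania; it does not apply.
Duty = 2,589 × £1.52 = £3,935.28.
Line 3 (U-727, Peleth, 3,002 units, £624,596.12):
Base rate for U-727 is 30.5%.
Origin Peleth qualifies under the Oria–Peleth agreement and U-727 is covered: preferential rate 21% applies instead.
Duty = £624,596.12 × 21% = £131,165.19.
Total = £53,410.87 + £3,935.28 + £131,165.19 = £188,511.34.

£188,511.34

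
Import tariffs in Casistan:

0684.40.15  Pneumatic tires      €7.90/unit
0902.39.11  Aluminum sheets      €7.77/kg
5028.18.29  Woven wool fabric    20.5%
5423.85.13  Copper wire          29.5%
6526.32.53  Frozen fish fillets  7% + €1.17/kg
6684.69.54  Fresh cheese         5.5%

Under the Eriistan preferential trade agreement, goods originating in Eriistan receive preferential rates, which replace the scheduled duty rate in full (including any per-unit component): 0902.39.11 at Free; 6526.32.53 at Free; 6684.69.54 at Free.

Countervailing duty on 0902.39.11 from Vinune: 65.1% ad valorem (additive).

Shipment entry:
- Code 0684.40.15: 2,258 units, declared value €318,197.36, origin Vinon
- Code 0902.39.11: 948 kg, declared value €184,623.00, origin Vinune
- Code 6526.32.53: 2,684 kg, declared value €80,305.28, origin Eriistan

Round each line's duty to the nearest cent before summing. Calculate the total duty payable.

Line 1 (0684.40.15, Vinon, 2,258 units, €318,197.36):
Base rate for 0684.40.15 is €7.90/unit.
Duty = 2,258 × €7.90 = €17,838.20.
Line 2 (0902.39.11, Vinune, 948 kg, €184,623.00):
Base rate for 0902.39.11 is €7.77/kg.
0902.39.11 has an FTA preferential rate, but origin Vinune is not Eriistan; base rate stands.
Additional duty on 0902.39.11 from Vinune: +65.1% ad valorem. Applied ad valorem rate = 65.1%.
Duty = €184,623.00 × 65.1% + 948 × €7.77 = €127,555.53.
Line 3 (6526.32.53, Eriistan, 2,684 kg, €80,305.28):
Base rate for 6526.32.53 is 7% + €1.17/kg.
Origin Eriistan qualifies under the Casistan–Eriistan agreement and 6526.32.53 is covered: preferential rate Free applies instead.
Duty = €80,305.28 × 0% = €0.00.
Total = €17,838.20 + €127,555.53 + €0.00 = €145,393.73.

€145,393.73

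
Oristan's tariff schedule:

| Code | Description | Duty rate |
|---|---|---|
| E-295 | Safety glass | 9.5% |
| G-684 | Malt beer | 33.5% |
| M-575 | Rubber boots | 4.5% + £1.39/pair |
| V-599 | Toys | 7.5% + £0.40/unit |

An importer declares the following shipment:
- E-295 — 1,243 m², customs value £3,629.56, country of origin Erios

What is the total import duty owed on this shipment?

£344.81

Line 1 (E-295, Erios, 1,243 m², £3,629.56):
Base rate for E-295 is 9.5%.
Duty = £3,629.56 × 9.5% = £344.81.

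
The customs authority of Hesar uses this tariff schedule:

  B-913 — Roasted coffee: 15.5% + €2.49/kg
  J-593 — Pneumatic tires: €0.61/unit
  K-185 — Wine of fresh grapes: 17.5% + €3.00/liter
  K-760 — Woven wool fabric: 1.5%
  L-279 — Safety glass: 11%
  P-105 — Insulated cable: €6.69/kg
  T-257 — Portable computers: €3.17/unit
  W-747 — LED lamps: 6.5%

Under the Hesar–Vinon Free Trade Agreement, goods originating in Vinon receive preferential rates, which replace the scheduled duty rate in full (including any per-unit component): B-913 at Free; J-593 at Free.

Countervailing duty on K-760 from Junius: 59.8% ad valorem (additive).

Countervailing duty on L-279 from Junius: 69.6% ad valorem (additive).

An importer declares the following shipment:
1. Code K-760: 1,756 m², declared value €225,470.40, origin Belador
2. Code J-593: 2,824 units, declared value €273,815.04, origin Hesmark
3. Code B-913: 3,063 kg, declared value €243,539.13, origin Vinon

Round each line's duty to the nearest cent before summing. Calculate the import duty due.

Line 1 (K-760, Belador, 1,756 m², €225,470.40):
Base rate for K-760 is 1.5%.
The additional-duty order on K-760 targets Junius, not Belador; it does not apply.
Duty = €225,470.40 × 1.5% = €3,382.06.
Line 2 (J-593, Hesmark, 2,824 units, €273,815.04):
Base rate for J-593 is €0.61/unit.
J-593 has an FTA preferential rate, but origin Hesmark is not Vinon; base rate stands.
Duty = 2,824 × €0.61 = €1,722.64.
Line 3 (B-913, Vinon, 3,063 kg, €243,539.13):
Base rate for B-913 is 15.5% + €2.49/kg.
Origin Vinon qualifies under the Hesar–Vinon agreement and B-913 is covered: preferential rate Free applies instead.
Duty = €243,539.13 × 0% = €0.00.
Total = €3,382.06 + €1,722.64 + €0.00 = €5,104.70.

€5,104.70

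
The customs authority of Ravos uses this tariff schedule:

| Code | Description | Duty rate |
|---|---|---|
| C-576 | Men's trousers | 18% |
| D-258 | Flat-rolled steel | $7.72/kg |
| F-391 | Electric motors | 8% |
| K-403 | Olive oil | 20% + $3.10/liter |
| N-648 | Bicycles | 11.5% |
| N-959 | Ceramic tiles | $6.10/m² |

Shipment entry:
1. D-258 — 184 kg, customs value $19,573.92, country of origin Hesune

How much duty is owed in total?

Line 1 (D-258, Hesune, 184 kg, $19,573.92):
Base rate for D-258 is $7.72/kg.
Duty = 184 × $7.72 = $1,420.48.

$1,420.48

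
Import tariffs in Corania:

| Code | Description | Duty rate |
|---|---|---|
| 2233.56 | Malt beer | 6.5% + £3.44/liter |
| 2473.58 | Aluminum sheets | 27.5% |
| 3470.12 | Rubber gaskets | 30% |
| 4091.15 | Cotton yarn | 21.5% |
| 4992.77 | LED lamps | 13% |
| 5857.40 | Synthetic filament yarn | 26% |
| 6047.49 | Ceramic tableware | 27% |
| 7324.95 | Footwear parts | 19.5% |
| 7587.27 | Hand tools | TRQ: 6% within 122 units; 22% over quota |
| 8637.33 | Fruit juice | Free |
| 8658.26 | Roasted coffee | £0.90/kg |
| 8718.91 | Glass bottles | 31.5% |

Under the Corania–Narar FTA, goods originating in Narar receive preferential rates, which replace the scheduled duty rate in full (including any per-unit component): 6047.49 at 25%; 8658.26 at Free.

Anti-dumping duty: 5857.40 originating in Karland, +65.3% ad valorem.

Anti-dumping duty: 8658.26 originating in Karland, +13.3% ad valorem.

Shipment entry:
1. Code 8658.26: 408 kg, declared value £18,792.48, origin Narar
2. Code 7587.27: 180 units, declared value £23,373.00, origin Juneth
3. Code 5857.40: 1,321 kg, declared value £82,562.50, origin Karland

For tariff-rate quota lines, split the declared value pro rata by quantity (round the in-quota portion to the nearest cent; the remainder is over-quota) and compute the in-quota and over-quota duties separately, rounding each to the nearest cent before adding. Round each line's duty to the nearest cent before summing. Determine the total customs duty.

Line 1 (8658.26, Narar, 408 kg, £18,792.48):
Base rate for 8658.26 is £0.90/kg.
Origin Narar qualifies under the Corania–Narar agreement and 8658.26 is covered: preferential rate Free applies instead.
The additional-duty order on 8658.26 targets Karland, not Narar; it does not apply.
Duty = £18,792.48 × 0% = £0.00.
Line 2 (7587.27, Juneth, 180 units, £23,373.00):
Code 7587.27 is under a tariff-rate quota (threshold 122 units). In-quota: 122 units at 6%; over-quota: 58 units at 22%.
Pro-rata value split: in-quota = £23,373.00 × 122/180 = £15,841.70; over-quota = £23,373.00 − £15,841.70 = £7,531.30.
In-quota duty = £15,841.70 × 6% = £950.50. Over-quota duty = £7,531.30 × 22% = £1,656.89.
Line duty = £950.50 + £1,656.89 = £2,607.39.
Line 3 (5857.40, Karland, 1,321 kg, £82,562.50):
Base rate for 5857.40 is 26%.
Additional duty on 5857.40 from Karland: +65.3%. Applied ad valorem rate: 26% + 65.3% = 91.3%.
Duty = £82,562.50 × 91.3% = £75,379.56.
Total = £0.00 + £2,607.39 + £75,379.56 = £77,986.95.

£77,986.95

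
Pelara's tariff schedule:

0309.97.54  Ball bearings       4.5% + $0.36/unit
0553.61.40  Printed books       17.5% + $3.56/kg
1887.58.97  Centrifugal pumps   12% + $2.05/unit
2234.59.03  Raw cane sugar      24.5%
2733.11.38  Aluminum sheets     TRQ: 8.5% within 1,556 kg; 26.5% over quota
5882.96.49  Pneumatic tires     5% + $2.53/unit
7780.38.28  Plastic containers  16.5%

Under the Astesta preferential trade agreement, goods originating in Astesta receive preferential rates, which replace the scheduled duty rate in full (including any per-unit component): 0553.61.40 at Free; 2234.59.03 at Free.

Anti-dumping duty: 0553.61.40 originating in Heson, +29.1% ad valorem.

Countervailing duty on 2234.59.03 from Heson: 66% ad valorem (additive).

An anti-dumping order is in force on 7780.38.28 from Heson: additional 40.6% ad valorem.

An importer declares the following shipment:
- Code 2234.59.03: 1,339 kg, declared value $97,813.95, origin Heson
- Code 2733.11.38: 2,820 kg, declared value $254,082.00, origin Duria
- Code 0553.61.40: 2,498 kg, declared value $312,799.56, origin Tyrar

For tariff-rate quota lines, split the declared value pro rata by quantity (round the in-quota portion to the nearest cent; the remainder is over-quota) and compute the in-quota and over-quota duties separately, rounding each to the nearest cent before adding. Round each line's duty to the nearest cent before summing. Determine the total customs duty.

Line 1 (2234.59.03, Heson, 1,339 kg, $97,813.95):
Base rate for 2234.59.03 is 24.5%.
2234.59.03 has an FTA preferential rate, but origin Heson is not Astesta; base rate stands.
Additional duty on 2234.59.03 from Heson: +66%. Applied ad valorem rate: 24.5% + 66% = 90.5%.
Duty = $97,813.95 × 90.5% = $88,521.62.
Line 2 (2733.11.38, Duria, 2,820 kg, $254,082.00):
Code 2733.11.38 is under a tariff-rate quota (threshold 1,556 kg). In-quota: 1,556 kg at 8.5%; over-quota: 1,264 kg at 26.5%.
Pro-rata value split: in-quota = $254,082.00 × 1,556/2,820 = $140,195.60; over-quota = $254,082.00 − $140,195.60 = $113,886.40.
In-quota duty = $140,195.60 × 8.5% = $11,916.63. Over-quota duty = $113,886.40 × 26.5% = $30,179.90.
Line duty = $11,916.63 + $30,179.90 = $42,096.53.
Line 3 (0553.61.40, Tyrar, 2,498 kg, $312,799.56):
Base rate for 0553.61.40 is 17.5% + $3.56/kg.
0553.61.40 has an FTA preferential rate, but origin Tyrar is not Astesta; base rate stands.
The additional-duty order on 0553.61.40 targets Heson, not Tyrar; it does not apply.
Duty = $312,799.56 × 17.5% + 2,498 × $3.56 = $63,632.80.
Total = $88,521.62 + $42,096.53 + $63,632.80 = $194,250.95.

$194,250.95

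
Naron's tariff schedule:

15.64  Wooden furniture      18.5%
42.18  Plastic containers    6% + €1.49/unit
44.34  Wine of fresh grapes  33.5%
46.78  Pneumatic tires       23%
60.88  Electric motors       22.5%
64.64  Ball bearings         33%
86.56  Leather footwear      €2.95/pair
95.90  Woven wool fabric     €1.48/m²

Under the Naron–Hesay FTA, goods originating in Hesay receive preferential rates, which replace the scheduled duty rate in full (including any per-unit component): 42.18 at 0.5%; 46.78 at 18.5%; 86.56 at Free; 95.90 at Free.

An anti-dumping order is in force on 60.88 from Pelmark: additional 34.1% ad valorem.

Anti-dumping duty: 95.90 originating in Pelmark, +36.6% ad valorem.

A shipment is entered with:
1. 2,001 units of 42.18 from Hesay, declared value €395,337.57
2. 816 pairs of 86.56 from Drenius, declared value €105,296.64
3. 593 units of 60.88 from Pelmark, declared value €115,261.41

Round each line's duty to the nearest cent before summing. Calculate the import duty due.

Line 1 (42.18, Hesay, 2,001 units, €395,337.57):
Base rate for 42.18 is 6% + €1.49/unit.
Origin Hesay qualifies under the Naron–Hesay agreement and 42.18 is covered: preferential rate 0.5% applies instead.
Duty = €395,337.57 × 0.5% = €1,976.69.
Line 2 (86.56, Drenius, 816 pairs, €105,296.64):
Base rate for 86.56 is €2.95/pair.
86.56 has an FTA preferential rate, but origin Drenius is not Hesay; base rate stands.
Duty = 816 × €2.95 = €2,407.20.
Line 3 (60.88, Pelmark, 593 units, €115,261.41):
Base rate for 60.88 is 22.5%.
Additional duty on 60.88 from Pelmark: +34.1%. Applied ad valorem rate: 22.5% + 34.1% = 56.6%.
Duty = €115,261.41 × 56.6% = €65,237.96.
Total = €1,976.69 + €2,407.20 + €65,237.96 = €69,621.85.

€69,621.85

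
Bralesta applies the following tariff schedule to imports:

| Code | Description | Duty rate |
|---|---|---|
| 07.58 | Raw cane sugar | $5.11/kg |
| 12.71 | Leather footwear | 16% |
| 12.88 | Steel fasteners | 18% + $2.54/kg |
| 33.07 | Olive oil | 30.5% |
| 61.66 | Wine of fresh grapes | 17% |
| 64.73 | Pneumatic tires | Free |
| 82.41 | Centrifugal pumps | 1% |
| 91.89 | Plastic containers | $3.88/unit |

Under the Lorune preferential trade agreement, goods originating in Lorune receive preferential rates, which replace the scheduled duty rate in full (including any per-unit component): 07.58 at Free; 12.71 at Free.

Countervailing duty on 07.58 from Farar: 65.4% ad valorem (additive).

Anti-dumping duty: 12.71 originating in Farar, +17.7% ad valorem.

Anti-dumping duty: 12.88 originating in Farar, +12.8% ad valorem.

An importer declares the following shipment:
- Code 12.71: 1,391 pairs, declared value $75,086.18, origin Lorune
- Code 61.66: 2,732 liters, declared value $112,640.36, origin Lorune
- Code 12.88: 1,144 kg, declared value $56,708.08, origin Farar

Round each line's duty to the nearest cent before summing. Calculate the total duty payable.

Line 1 (12.71, Lorune, 1,391 pairs, $75,086.18):
Base rate for 12.71 is 16%.
Origin Lorune qualifies under the Bralesta–Lorune agreement and 12.71 is covered: preferential rate Free applies instead.
The additional-duty order on 12.71 targets Farar, not Lorune; it does not apply.
Duty = $75,086.18 × 0% = $0.00.
Line 2 (61.66, Lorune, 2,732 liters, $112,640.36):
Base rate for 61.66 is 17%.
Origin Lorune is the FTA partner but 61.66 is not on the preference list; base rate stands.
Duty = $112,640.36 × 17% = $19,148.86.
Line 3 (12.88, Farar, 1,144 kg, $56,708.08):
Base rate for 12.88 is 18% + $2.54/kg.
Additional duty on 12.88 from Farar: +12.8%. Applied ad valorem rate: 18% + 12.8% = 30.8%.
Duty = $56,708.08 × 30.8% + 1,144 × $2.54 = $20,371.85.
Total = $0.00 + $19,148.86 + $20,371.85 = $39,520.71.

$39,520.71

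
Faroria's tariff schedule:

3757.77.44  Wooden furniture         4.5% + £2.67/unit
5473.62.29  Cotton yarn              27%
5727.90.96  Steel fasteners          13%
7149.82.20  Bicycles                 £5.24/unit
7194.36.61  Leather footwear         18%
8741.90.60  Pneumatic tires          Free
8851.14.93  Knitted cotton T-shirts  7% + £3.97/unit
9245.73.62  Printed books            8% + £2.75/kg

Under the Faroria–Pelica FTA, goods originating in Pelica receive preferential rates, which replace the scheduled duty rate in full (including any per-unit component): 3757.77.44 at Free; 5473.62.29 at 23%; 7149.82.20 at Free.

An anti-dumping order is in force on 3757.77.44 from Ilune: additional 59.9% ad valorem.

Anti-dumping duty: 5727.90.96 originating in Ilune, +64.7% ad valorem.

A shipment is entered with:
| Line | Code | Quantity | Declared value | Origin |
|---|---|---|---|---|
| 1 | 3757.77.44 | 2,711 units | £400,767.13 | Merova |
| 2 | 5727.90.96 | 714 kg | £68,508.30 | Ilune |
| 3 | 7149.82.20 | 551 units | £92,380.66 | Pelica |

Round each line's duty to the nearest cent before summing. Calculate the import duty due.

£78,503.84

Line 1 (3757.77.44, Merova, 2,711 units, £400,767.13):
Base rate for 3757.77.44 is 4.5% + £2.67/unit.
3757.77.44 has an FTA preferential rate, but origin Merova is not Pelica; base rate stands.
The additional-duty order on 3757.77.44 targets Ilune, not Merova; it does not apply.
Duty = £400,767.13 × 4.5% + 2,711 × £2.67 = £25,272.89.
Line 2 (5727.90.96, Ilune, 714 kg, £68,508.30):
Base rate for 5727.90.96 is 13%.
Additional duty on 5727.90.96 from Ilune: +64.7%. Applied ad valorem rate: 13% + 64.7% = 77.7%.
Duty = £68,508.30 × 77.7% = £53,230.95.
Line 3 (7149.82.20, Pelica, 551 units, £92,380.66):
Base rate for 7149.82.20 is £5.24/unit.
Origin Pelica qualifies under the Faroria–Pelica agreement and 7149.82.20 is covered: preferential rate Free applies instead.
Duty = £92,380.66 × 0% = £0.00.
Total = £25,272.89 + £53,230.95 + £0.00 = £78,503.84.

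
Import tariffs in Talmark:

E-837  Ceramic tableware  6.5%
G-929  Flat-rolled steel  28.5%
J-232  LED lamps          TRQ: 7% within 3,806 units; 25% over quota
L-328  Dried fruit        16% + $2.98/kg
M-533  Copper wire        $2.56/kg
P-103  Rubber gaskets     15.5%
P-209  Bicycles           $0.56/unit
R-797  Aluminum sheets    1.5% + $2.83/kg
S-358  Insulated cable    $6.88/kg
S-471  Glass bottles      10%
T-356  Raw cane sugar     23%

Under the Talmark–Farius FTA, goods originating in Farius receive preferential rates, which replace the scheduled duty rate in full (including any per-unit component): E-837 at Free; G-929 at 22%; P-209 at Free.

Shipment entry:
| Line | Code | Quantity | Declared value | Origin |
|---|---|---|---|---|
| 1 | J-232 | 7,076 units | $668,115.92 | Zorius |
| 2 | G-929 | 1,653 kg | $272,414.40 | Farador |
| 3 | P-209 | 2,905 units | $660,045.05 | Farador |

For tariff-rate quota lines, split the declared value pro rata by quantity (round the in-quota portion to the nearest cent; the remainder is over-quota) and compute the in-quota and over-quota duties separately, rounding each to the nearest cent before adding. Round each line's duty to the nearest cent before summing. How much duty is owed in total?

$181,608.63

Line 1 (J-232, Zorius, 7,076 units, $668,115.92):
Code J-232 is under a tariff-rate quota (threshold 3,806 units). In-quota: 3,806 units at 7%; over-quota: 3,270 units at 25%.
Pro-rata value split: in-quota = $668,115.92 × 3,806/7,076 = $359,362.52; over-quota = $668,115.92 − $359,362.52 = $308,753.40.
In-quota duty = $359,362.52 × 7% = $25,155.38. Over-quota duty = $308,753.40 × 25% = $77,188.35.
Line duty = $25,155.38 + $77,188.35 = $102,343.73.
Line 2 (G-929, Farador, 1,653 kg, $272,414.40):
Base rate for G-929 is 28.5%.
G-929 has an FTA preferential rate, but origin Farador is not Farius; base rate stands.
Duty = $272,414.40 × 28.5% = $77,638.10.
Line 3 (P-209, Farador, 2,905 units, $660,045.05):
Base rate for P-209 is $0.56/unit.
P-209 has an FTA preferential rate, but origin Farador is not Farius; base rate stands.
Duty = 2,905 × $0.56 = $1,626.80.
Total = $102,343.73 + $77,638.10 + $1,626.80 = $181,608.63.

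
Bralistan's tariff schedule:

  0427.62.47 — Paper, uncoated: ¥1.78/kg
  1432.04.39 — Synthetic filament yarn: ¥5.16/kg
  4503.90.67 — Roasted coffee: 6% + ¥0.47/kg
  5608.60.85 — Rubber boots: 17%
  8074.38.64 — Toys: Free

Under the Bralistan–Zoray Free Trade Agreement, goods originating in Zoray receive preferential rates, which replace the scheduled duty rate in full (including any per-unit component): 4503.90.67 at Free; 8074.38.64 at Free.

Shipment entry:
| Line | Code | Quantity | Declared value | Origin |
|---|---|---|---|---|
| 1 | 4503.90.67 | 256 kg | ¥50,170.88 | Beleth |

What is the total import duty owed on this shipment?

¥3,130.57

Line 1 (4503.90.67, Beleth, 256 kg, ¥50,170.88):
Base rate for 4503.90.67 is 6% + ¥0.47/kg.
4503.90.67 has an FTA preferential rate, but origin Beleth is not Zoray; base rate stands.
Duty = ¥50,170.88 × 6% + 256 × ¥0.47 = ¥3,130.57.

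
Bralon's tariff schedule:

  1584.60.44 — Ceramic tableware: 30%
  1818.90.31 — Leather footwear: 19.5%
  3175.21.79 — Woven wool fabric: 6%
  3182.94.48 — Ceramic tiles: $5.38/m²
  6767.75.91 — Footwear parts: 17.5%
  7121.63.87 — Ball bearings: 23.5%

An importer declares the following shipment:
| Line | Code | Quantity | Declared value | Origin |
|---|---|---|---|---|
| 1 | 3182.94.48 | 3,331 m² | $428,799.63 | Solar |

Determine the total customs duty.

Line 1 (3182.94.48, Solar, 3,331 m², $428,799.63):
Base rate for 3182.94.48 is $5.38/m².
Duty = 3,331 × $5.38 = $17,920.78.

$17,920.78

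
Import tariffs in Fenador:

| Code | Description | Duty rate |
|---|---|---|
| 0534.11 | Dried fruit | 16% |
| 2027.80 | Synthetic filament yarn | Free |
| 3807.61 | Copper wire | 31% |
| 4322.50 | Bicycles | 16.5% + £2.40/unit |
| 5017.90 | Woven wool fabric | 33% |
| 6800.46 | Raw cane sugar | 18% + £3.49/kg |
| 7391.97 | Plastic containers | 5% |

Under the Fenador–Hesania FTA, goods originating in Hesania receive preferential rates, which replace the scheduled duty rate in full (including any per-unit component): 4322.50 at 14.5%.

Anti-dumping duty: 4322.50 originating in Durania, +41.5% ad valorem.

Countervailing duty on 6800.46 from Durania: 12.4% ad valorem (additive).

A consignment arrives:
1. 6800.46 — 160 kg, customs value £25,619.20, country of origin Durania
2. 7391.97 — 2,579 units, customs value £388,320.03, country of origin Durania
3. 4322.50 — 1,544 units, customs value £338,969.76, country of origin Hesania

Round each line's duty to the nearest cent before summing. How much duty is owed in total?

£76,913.26

Line 1 (6800.46, Durania, 160 kg, £25,619.20):
Base rate for 6800.46 is 18% + £3.49/kg.
Additional duty on 6800.46 from Durania: +12.4%. Applied ad valorem rate: 18% + 12.4% = 30.4%.
Duty = £25,619.20 × 30.4% + 160 × £3.49 = £8,346.64.
Line 2 (7391.97, Durania, 2,579 units, £388,320.03):
Base rate for 7391.97 is 5%.
Duty = £388,320.03 × 5% = £19,416.00.
Line 3 (4322.50, Hesania, 1,544 units, £338,969.76):
Base rate for 4322.50 is 16.5% + £2.40/unit.
Origin Hesania qualifies under the Fenador–Hesania agreement and 4322.50 is covered: preferential rate 14.5% applies instead.
The additional-duty order on 4322.50 targets Durania, not Hesania; it does not apply.
Duty = £338,969.76 × 14.5% = £49,150.62.
Total = £8,346.64 + £19,416.00 + £49,150.62 = £76,913.26.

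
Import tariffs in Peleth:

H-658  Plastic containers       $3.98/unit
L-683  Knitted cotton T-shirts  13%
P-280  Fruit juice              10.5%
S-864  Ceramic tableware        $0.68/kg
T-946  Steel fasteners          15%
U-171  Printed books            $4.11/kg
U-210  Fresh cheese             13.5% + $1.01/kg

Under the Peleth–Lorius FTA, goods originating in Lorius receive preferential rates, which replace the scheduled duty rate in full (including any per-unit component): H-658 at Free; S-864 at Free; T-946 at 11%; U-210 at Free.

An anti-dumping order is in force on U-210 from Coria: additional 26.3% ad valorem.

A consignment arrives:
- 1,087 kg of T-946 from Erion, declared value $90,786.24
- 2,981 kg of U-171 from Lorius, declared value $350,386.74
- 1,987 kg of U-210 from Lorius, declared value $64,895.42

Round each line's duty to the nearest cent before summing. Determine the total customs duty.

$25,869.85

Line 1 (T-946, Erion, 1,087 kg, $90,786.24):
Base rate for T-946 is 15%.
T-946 has an FTA preferential rate, but origin Erion is not Lorius; base rate stands.
Duty = $90,786.24 × 15% = $13,617.94.
Line 2 (U-171, Lorius, 2,981 kg, $350,386.74):
Base rate for U-171 is $4.11/kg.
Origin Lorius is the FTA partner but U-171 is not on the preference list; base rate stands.
Duty = 2,981 × $4.11 = $12,251.91.
Line 3 (U-210, Lorius, 1,987 kg, $64,895.42):
Base rate for U-210 is 13.5% + $1.01/kg.
Origin Lorius qualifies under the Peleth–Lorius agreement and U-210 is covered: preferential rate Free applies instead.
The additional-duty order on U-210 targets Coria, not Lorius; it does not apply.
Duty = $64,895.42 × 0% = $0.00.
Total = $13,617.94 + $12,251.91 + $0.00 = $25,869.85.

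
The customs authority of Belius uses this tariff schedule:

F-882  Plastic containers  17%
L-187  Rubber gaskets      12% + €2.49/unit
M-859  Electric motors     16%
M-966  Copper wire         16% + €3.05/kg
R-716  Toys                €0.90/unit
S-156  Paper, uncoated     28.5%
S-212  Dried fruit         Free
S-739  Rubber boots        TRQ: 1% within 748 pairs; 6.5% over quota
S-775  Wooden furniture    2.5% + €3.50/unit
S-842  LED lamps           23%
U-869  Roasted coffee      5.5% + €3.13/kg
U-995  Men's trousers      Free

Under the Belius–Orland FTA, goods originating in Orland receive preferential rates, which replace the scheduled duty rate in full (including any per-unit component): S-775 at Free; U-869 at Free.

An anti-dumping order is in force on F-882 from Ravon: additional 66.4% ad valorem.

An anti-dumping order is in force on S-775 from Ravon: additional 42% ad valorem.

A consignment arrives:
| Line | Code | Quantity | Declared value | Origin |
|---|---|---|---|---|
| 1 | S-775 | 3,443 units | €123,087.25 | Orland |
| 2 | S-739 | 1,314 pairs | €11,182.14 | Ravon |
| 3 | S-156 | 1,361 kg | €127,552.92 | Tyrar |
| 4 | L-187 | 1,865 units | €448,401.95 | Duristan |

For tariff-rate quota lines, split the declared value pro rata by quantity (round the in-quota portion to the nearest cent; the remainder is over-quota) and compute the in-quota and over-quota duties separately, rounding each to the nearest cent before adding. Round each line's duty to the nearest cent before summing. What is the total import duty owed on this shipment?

Line 1 (S-775, Orland, 3,443 units, €123,087.25):
Base rate for S-775 is 2.5% + €3.50/unit.
Origin Orland qualifies under the Belius–Orland agreement and S-775 is covered: preferential rate Free applies instead.
The additional-duty order on S-775 targets Ravon, not Orland; it does not apply.
Duty = €123,087.25 × 0% = €0.00.
Line 2 (S-739, Ravon, 1,314 pairs, €11,182.14):
Code S-739 is under a tariff-rate quota (threshold 748 pairs). In-quota: 748 pairs at 1%; over-quota: 566 pairs at 6.5%.
Pro-rata value split: in-quota = €11,182.14 × 748/1,314 = €6,365.48; over-quota = €11,182.14 − €6,365.48 = €4,816.66.
In-quota duty = €6,365.48 × 1% = €63.65. Over-quota duty = €4,816.66 × 6.5% = €313.08.
Line duty = €63.65 + €313.08 = €376.73.
Line 3 (S-156, Tyrar, 1,361 kg, €127,552.92):
Base rate for S-156 is 28.5%.
Duty = €127,552.92 × 28.5% = €36,352.58.
Line 4 (L-187, Duristan, 1,865 units, €448,401.95):
Base rate for L-187 is 12% + €2.49/unit.
Duty = €448,401.95 × 12% + 1,865 × €2.49 = €58,452.08.
Total = €0.00 + €376.73 + €36,352.58 + €58,452.08 = €95,181.39.

€95,181.39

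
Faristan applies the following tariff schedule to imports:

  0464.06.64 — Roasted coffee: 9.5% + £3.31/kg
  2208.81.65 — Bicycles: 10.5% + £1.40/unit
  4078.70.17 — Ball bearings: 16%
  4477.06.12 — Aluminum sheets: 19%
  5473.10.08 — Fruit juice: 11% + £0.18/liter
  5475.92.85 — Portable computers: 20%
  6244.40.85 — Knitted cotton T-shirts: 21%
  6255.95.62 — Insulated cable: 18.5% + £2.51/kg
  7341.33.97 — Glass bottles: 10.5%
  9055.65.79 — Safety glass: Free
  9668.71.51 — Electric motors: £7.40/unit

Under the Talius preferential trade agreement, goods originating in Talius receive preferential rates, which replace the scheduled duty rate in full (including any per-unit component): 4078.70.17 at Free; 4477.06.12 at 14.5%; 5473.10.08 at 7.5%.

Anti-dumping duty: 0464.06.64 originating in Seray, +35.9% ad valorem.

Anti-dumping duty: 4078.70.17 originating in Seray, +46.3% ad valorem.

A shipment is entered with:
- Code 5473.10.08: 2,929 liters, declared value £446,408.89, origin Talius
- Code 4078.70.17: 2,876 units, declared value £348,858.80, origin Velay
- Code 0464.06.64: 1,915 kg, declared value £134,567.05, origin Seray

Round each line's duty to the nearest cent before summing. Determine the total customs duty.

£156,730.17

Line 1 (5473.10.08, Talius, 2,929 liters, £446,408.89):
Base rate for 5473.10.08 is 11% + £0.18/liter.
Origin Talius qualifies under the Faristan–Talius agreement and 5473.10.08 is covered: preferential rate 7.5% applies instead.
Duty = £446,408.89 × 7.5% = £33,480.67.
Line 2 (4078.70.17, Velay, 2,876 units, £348,858.80):
Base rate for 4078.70.17 is 16%.
4078.70.17 has an FTA preferential rate, but origin Velay is not Talius; base rate stands.
The additional-duty order on 4078.70.17 targets Seray, not Velay; it does not apply.
Duty = £348,858.80 × 16% = £55,817.41.
Line 3 (0464.06.64, Seray, 1,915 kg, £134,567.05):
Base rate for 0464.06.64 is 9.5% + £3.31/kg.
Additional duty on 0464.06.64 from Seray: +35.9%. Applied ad valorem rate: 9.5% + 35.9% = 45.4%.
Duty = £134,567.05 × 45.4% + 1,915 × £3.31 = £67,432.09.
Total = £33,480.67 + £55,817.41 + £67,432.09 = £156,730.17.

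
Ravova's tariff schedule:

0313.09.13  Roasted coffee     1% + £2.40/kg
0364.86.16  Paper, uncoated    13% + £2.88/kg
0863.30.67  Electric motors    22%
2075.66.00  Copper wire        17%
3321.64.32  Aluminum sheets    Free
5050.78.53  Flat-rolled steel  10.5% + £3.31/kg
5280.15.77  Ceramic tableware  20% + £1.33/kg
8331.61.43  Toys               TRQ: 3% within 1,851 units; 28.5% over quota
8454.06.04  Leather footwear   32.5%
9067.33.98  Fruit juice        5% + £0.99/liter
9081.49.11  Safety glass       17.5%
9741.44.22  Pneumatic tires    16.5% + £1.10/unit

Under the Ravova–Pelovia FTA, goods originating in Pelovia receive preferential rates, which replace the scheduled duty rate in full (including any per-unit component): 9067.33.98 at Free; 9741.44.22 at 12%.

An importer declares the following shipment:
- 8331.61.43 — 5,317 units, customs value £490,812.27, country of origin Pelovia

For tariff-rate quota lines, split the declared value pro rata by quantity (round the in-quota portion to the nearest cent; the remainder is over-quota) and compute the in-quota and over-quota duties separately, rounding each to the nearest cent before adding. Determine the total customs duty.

£96,310.71

Line 1 (8331.61.43, Pelovia, 5,317 units, £490,812.27):
Code 8331.61.43 is under a tariff-rate quota (threshold 1,851 units). In-quota: 1,851 units at 3%; over-quota: 3,466 units at 28.5%.
Pro-rata value split: in-quota = £490,812.27 × 1,851/5,317 = £170,865.81; over-quota = £490,812.27 − £170,865.81 = £319,946.46.
In-quota duty = £170,865.81 × 3% = £5,125.97. Over-quota duty = £319,946.46 × 28.5% = £91,184.74.
Line duty = £5,125.97 + £91,184.74 = £96,310.71.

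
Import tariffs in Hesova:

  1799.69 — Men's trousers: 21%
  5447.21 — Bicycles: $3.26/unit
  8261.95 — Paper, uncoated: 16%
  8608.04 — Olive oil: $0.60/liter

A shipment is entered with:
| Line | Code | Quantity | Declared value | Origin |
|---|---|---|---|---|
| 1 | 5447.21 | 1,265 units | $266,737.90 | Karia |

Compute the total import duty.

$4,123.90

Line 1 (5447.21, Karia, 1,265 units, $266,737.90):
Base rate for 5447.21 is $3.26/unit.
Duty = 1,265 × $3.26 = $4,123.90.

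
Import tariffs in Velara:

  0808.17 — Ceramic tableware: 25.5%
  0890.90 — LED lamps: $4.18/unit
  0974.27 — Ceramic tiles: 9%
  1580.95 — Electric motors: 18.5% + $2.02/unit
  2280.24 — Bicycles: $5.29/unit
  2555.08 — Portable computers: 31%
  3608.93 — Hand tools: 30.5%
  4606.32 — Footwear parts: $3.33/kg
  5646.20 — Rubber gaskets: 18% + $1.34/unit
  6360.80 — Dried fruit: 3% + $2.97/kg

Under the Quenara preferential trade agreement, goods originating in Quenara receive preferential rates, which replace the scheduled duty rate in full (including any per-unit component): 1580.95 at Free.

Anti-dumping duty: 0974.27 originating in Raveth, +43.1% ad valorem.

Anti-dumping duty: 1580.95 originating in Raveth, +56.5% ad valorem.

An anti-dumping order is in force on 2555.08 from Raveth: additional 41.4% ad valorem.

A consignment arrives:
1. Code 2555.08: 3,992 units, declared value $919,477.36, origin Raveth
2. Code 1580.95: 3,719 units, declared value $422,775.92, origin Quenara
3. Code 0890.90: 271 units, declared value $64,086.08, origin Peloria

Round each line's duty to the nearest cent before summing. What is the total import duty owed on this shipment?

Line 1 (2555.08, Raveth, 3,992 units, $919,477.36):
Base rate for 2555.08 is 31%.
Additional duty on 2555.08 from Raveth: +41.4%. Applied ad valorem rate: 31% + 41.4% = 72.4%.
Duty = $919,477.36 × 72.4% = $665,701.61.
Line 2 (1580.95, Quenara, 3,719 units, $422,775.92):
Base rate for 1580.95 is 18.5% + $2.02/unit.
Origin Quenara qualifies under the Velara–Quenara agreement and 1580.95 is covered: preferential rate Free applies instead.
The additional-duty order on 1580.95 targets Raveth, not Quenara; it does not apply.
Duty = $422,775.92 × 0% = $0.00.
Line 3 (0890.90, Peloria, 271 units, $64,086.08):
Base rate for 0890.90 is $4.18/unit.
Duty = 271 × $4.18 = $1,132.78.
Total = $665,701.61 + $0.00 + $1,132.78 = $666,834.39.

$666,834.39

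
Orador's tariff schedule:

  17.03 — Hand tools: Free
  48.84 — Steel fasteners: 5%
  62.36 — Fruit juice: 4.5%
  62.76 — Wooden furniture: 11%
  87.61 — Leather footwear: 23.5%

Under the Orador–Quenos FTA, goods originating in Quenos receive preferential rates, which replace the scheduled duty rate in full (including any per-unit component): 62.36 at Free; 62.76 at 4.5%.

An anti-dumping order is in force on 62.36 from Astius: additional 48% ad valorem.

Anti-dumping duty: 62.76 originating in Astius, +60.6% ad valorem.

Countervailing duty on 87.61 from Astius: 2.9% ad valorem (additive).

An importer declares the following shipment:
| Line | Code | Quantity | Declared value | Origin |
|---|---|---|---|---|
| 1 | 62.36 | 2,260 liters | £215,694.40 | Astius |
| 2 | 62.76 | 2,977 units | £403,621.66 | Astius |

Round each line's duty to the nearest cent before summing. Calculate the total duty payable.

£402,232.67

Line 1 (62.36, Astius, 2,260 liters, £215,694.40):
Base rate for 62.36 is 4.5%.
62.36 has an FTA preferential rate, but origin Astius is not Quenos; base rate stands.
Additional duty on 62.36 from Astius: +48%. Applied ad valorem rate: 4.5% + 48% = 52.5%.
Duty = £215,694.40 × 52.5% = £113,239.56.
Line 2 (62.76, Astius, 2,977 units, £403,621.66):
Base rate for 62.76 is 11%.
62.76 has an FTA preferential rate, but origin Astius is not Quenos; base rate stands.
Additional duty on 62.76 from Astius: +60.6%. Applied ad valorem rate: 11% + 60.6% = 71.6%.
Duty = £403,621.66 × 71.6% = £288,993.11.
Total = £113,239.56 + £288,993.11 = £402,232.67.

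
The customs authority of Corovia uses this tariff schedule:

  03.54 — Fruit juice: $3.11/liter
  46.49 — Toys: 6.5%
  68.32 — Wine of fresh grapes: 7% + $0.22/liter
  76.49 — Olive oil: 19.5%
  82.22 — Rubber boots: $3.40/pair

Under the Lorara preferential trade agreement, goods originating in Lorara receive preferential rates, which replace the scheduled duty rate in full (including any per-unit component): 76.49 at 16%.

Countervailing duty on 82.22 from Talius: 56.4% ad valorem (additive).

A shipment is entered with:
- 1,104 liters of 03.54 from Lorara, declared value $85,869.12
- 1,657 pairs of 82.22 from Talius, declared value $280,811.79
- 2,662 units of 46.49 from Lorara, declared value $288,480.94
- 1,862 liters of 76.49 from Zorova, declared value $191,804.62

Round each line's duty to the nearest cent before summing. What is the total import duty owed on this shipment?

$223,598.25

Line 1 (03.54, Lorara, 1,104 liters, $85,869.12):
Base rate for 03.54 is $3.11/liter.
Origin Lorara is the FTA partner but 03.54 is not on the preference list; base rate stands.
Duty = 1,104 × $3.11 = $3,433.44.
Line 2 (82.22, Talius, 1,657 pairs, $280,811.79):
Base rate for 82.22 is $3.40/pair.
Additional duty on 82.22 from Talius: +56.4% ad valorem. Applied ad valorem rate = 56.4%.
Duty = $280,811.79 × 56.4% + 1,657 × $3.40 = $164,011.65.
Line 3 (46.49, Lorara, 2,662 units, $288,480.94):
Base rate for 46.49 is 6.5%.
Origin Lorara is the FTA partner but 46.49 is not on the preference list; base rate stands.
Duty = $288,480.94 × 6.5% = $18,751.26.
Line 4 (76.49, Zorova, 1,862 liters, $191,804.62):
Base rate for 76.49 is 19.5%.
76.49 has an FTA preferential rate, but origin Zorova is not Lorara; base rate stands.
Duty = $191,804.62 × 19.5% = $37,401.90.
Total = $3,433.44 + $164,011.65 + $18,751.26 + $37,401.90 = $223,598.25.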